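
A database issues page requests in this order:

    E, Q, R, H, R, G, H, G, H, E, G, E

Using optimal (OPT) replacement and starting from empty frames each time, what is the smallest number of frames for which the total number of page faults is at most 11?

f=1: 12 faults
f=2: 6 faults
f=3: 5 faults
f=4: 5 faults
f=5: 5 faults
Smallest f with faults ≤ 11 is 2.

2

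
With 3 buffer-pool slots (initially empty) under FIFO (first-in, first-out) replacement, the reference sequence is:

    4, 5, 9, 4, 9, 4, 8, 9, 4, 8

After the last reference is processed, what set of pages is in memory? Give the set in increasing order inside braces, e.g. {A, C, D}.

4: miss, frames {4}
5: miss, frames {4,5}
9: miss, frames {4,5,9}
4: hit
9: hit
4: hit
8: miss, evict 4, frames {5,9,8}
9: hit
4: miss, evict 5, frames {9,8,4}
8: hit

{4, 8, 9}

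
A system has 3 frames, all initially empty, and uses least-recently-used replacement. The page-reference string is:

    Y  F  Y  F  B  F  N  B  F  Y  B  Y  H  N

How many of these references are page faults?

Y → miss, frames {Y}
F → miss, frames {Y,F}
Y → hit
F → hit
B → miss, frames {Y,F,B}
F → hit
N → miss, evict Y, frames {B,F,N}
B → hit
F → hit
Y → miss, evict N, frames {B,F,Y}
B → hit
Y → hit
H → miss, evict F, frames {B,Y,H}
N → miss, evict B, frames {Y,H,N}
Page faults: 7.

7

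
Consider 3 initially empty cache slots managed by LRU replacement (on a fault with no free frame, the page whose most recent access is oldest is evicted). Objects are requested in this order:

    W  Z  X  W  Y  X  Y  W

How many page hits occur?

4

W -> miss, frames (W)
Z -> miss, frames (W Z)
X -> miss, frames (W Z X)
W -> hit
Y -> miss, evict Z, frames (X W Y)
X -> hit
Y -> hit
W -> hit
Hits: 4.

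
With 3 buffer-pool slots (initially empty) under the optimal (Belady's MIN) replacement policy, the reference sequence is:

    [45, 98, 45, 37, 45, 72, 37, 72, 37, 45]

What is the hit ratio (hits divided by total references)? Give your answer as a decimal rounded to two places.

45 → fault, frames [45]
98 → fault, frames [45, 98]
45 → hit
37 → fault, frames [45, 98, 37]
45 → hit
72 → fault, evict 98, frames [45, 37, 72]
37 → hit
72 → hit
37 → hit
45 → hit
Hits: 6 of 10 references → 6/10 = 0.6000.

0.60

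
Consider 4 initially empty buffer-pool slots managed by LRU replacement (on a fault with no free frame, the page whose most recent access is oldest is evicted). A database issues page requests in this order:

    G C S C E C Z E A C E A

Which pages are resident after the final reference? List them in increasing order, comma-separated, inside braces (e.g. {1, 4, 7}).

G -> fault, frames {G}
C -> fault, frames {G,C}
S -> fault, frames {G,C,S}
C -> hit
E -> fault, frames {G,S,C,E}
C -> hit
Z -> fault, evict G, frames {S,E,C,Z}
E -> hit
A -> fault, evict S, frames {C,Z,E,A}
C -> hit
E -> hit
A -> hit

{A, C, E, Z}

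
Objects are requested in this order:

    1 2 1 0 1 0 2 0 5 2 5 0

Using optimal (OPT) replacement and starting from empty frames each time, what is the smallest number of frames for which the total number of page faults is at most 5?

3

f=1: 12 faults
f=2: 6 faults
f=3: 4 faults
f=4: 4 faults
Smallest f with faults ≤ 5 is 3.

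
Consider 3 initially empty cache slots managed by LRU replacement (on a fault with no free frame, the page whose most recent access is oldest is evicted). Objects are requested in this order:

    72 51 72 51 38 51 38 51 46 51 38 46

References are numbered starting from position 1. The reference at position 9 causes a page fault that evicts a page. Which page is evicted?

pos 1: 72 → fault, frames {72}
pos 2: 51 → fault, frames {72,51}
pos 3: 72 → hit
pos 4: 51 → hit
pos 5: 38 → fault, frames {72,51,38}
pos 6: 51 → hit
pos 7: 38 → hit
pos 8: 51 → hit
pos 9: 46 → fault, evict 72, frames {38,51,46}
At position 9, page 72 is evicted.

72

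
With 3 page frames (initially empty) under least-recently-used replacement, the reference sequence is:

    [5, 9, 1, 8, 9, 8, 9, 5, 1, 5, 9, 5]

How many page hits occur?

5 -> fault, frames [5]
9 -> fault, frames [5, 9]
1 -> fault, frames [5, 9, 1]
8 -> fault, evict 5, frames [9, 1, 8]
9 -> hit
8 -> hit
9 -> hit
5 -> fault, evict 1, frames [8, 9, 5]
1 -> fault, evict 8, frames [9, 5, 1]
5 -> hit
9 -> hit
5 -> hit
Hits: 6.

6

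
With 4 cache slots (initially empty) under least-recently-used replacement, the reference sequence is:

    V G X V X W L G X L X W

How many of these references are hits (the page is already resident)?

6

V: miss, frames {V}
G: miss, frames {V,G}
X: miss, frames {V,G,X}
V: hit
X: hit
W: miss, frames {G,V,X,W}
L: miss, evict G, frames {V,X,W,L}
G: miss, evict V, frames {X,W,L,G}
X: hit
L: hit
X: hit
W: hit
Hits: 6.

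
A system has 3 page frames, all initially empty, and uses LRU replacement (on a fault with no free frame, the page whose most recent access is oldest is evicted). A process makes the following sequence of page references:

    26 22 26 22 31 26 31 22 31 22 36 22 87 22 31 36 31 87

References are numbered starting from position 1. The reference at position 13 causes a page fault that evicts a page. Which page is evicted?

31

pos 1: 26 → fault, frames (26)
pos 2: 22 → fault, frames (26 22)
pos 3: 26 → hit
pos 4: 22 → hit
pos 5: 31 → fault, frames (26 22 31)
pos 6: 26 → hit
pos 7: 31 → hit
pos 8: 22 → hit
pos 9: 31 → hit
pos 10: 22 → hit
pos 11: 36 → fault, evict 26, frames (31 22 36)
pos 12: 22 → hit
pos 13: 87 → fault, evict 31, frames (36 22 87)
At position 13, page 31 is evicted.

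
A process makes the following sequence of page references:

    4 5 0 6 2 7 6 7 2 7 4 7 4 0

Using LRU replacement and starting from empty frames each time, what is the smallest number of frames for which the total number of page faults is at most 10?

2

f=1: 14 faults
f=2: 10 faults
f=3: 8 faults
f=4: 8 faults
f=5: 7 faults
f=6: 6 faults
Smallest f with faults ≤ 10 is 2.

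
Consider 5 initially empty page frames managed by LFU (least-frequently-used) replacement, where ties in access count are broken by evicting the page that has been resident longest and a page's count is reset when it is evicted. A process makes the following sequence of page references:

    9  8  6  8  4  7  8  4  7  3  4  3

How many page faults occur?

6

9 → miss, frames [9]
8 → miss, frames [9, 8]
6 → miss, frames [9, 8, 6]
8 → hit
4 → miss, frames [9, 8, 6, 4]
7 → miss, frames [9, 8, 6, 4, 7]
8 → hit
4 → hit
7 → hit
3 → miss, evict 9, frames [8, 6, 4, 7, 3]
4 → hit
3 → hit
Page faults: 6.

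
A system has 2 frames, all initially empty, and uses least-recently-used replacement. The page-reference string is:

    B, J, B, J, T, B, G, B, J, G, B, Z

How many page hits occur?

3

B → miss, frames [B]
J → miss, frames [B, J]
B → hit
J → hit
T → miss, evict B, frames [J, T]
B → miss, evict J, frames [T, B]
G → miss, evict T, frames [B, G]
B → hit
J → miss, evict G, frames [B, J]
G → miss, evict B, frames [J, G]
B → miss, evict J, frames [G, B]
Z → miss, evict G, frames [B, Z]
Hits: 3.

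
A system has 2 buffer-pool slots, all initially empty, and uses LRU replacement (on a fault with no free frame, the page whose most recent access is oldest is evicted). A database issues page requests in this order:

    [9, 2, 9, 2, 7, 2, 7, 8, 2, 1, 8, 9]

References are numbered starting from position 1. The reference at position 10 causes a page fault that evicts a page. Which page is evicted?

pos 1: 9 -> fault, frames {9}
pos 2: 2 -> fault, frames {9,2}
pos 3: 9 -> hit
pos 4: 2 -> hit
pos 5: 7 -> fault, evict 9, frames {2,7}
pos 6: 2 -> hit
pos 7: 7 -> hit
pos 8: 8 -> fault, evict 2, frames {7,8}
pos 9: 2 -> fault, evict 7, frames {8,2}
pos 10: 1 -> fault, evict 8, frames {2,1}
At position 10, page 8 is evicted.

8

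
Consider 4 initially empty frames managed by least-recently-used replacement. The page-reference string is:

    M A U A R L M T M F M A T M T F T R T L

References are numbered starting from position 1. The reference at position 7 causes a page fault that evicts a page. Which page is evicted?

U

pos 1: M -> fault, frames [M]
pos 2: A -> fault, frames [M, A]
pos 3: U -> fault, frames [M, A, U]
pos 4: A -> hit
pos 5: R -> fault, frames [M, U, A, R]
pos 6: L -> fault, evict M, frames [U, A, R, L]
pos 7: M -> fault, evict U, frames [A, R, L, M]
At position 7, page U is evicted.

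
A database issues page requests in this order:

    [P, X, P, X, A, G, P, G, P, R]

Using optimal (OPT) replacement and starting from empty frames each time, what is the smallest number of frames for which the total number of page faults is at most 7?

2

f=1: 10 faults
f=2: 5 faults
f=3: 5 faults
f=4: 5 faults
f=5: 5 faults
Smallest f with faults ≤ 7 is 2.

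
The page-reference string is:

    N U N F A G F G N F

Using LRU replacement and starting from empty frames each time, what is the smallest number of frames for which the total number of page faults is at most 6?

f=1: 10 faults
f=2: 8 faults
f=3: 6 faults
f=4: 5 faults
f=5: 5 faults
Smallest f with faults ≤ 6 is 3.

3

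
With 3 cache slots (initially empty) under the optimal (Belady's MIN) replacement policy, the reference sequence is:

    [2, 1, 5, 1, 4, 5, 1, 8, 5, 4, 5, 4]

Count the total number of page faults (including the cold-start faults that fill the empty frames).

2 -> fault, frames [2]
1 -> fault, frames [2, 1]
5 -> fault, frames [2, 1, 5]
1 -> hit
4 -> fault, evict 2, frames [1, 5, 4]
5 -> hit
1 -> hit
8 -> fault, evict 1, frames [5, 4, 8]
5 -> hit
4 -> hit
5 -> hit
4 -> hit
Page faults: 5.

5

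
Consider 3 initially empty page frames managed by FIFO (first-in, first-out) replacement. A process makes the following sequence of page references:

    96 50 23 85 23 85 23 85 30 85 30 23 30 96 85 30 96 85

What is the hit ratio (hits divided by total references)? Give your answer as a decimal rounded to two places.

96: miss, frames [96]
50: miss, frames [96, 50]
23: miss, frames [96, 50, 23]
85: miss, evict 96, frames [50, 23, 85]
23: hit
85: hit
23: hit
85: hit
30: miss, evict 50, frames [23, 85, 30]
85: hit
30: hit
23: hit
30: hit
96: miss, evict 23, frames [85, 30, 96]
85: hit
30: hit
96: hit
85: hit
Hits: 12 of 18 references → 12/18 = 0.6667.

0.67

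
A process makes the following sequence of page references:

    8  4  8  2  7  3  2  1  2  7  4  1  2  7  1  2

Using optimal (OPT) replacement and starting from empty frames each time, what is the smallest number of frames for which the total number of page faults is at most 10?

f=1: 16 faults
f=2: 11 faults
f=3: 8 faults
f=4: 6 faults
f=5: 6 faults
f=6: 6 faults
Smallest f with faults ≤ 10 is 3.

3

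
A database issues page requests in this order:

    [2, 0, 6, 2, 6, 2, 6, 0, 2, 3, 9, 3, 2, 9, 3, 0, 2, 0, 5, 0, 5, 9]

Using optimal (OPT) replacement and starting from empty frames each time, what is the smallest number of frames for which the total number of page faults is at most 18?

f=1: 22 faults
f=2: 11 faults
f=3: 7 faults
f=4: 6 faults
f=5: 6 faults
f=6: 6 faults
Smallest f with faults ≤ 18 is 2.

2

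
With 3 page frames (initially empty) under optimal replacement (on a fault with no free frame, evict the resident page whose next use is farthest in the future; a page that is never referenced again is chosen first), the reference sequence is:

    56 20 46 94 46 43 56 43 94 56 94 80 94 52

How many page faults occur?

56 → fault, frames {56}
20 → fault, frames {56,20}
46 → fault, frames {56,20,46}
94 → fault, evict 20, frames {56,46,94}
46 → hit
43 → fault, evict 46, frames {56,94,43}
56 → hit
43 → hit
94 → hit
56 → hit
94 → hit
80 → fault, evict 43, frames {56,94,80}
94 → hit
52 → fault, evict 80, frames {56,94,52}
Page faults: 7.

7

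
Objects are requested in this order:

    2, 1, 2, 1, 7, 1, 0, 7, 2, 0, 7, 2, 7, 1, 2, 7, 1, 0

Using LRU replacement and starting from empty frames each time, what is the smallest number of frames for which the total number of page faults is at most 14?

2

f=1: 18 faults
f=2: 14 faults
f=3: 7 faults
f=4: 4 faults
Smallest f with faults ≤ 14 is 2.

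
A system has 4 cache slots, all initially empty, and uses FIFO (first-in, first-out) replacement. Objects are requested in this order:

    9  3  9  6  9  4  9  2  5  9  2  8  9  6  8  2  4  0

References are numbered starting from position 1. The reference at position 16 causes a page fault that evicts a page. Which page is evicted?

pos 1: 9 → miss, frames [9]
pos 2: 3 → miss, frames [9, 3]
pos 3: 9 → hit
pos 4: 6 → miss, frames [9, 3, 6]
pos 5: 9 → hit
pos 6: 4 → miss, frames [9, 3, 6, 4]
pos 7: 9 → hit
pos 8: 2 → miss, evict 9, frames [3, 6, 4, 2]
pos 9: 5 → miss, evict 3, frames [6, 4, 2, 5]
pos 10: 9 → miss, evict 6, frames [4, 2, 5, 9]
pos 11: 2 → hit
pos 12: 8 → miss, evict 4, frames [2, 5, 9, 8]
pos 13: 9 → hit
pos 14: 6 → miss, evict 2, frames [5, 9, 8, 6]
pos 15: 8 → hit
pos 16: 2 → miss, evict 5, frames [9, 8, 6, 2]
At position 16, page 5 is evicted.

5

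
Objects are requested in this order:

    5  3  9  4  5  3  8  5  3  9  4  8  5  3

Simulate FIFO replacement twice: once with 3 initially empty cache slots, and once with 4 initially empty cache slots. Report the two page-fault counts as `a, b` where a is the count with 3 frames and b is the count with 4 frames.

3 frames: F F F F F F F . . F F . F F → 11 faults.
4 frames: F F F F . . F F F F F F F F → 12 faults.
12 > 11: adding a frame increased faults — Belady's anomaly.

11, 12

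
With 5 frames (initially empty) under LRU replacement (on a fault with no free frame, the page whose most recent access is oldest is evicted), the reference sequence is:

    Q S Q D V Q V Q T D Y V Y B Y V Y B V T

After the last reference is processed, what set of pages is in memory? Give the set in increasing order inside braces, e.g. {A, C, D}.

{B, D, T, V, Y}

Q -> miss, frames (Q)
S -> miss, frames (Q S)
Q -> hit
D -> miss, frames (S Q D)
V -> miss, frames (S Q D V)
Q -> hit
V -> hit
Q -> hit
T -> miss, frames (S D V Q T)
D -> hit
Y -> miss, evict S, frames (V Q T D Y)
V -> hit
Y -> hit
B -> miss, evict Q, frames (T D V Y B)
Y -> hit
V -> hit
Y -> hit
B -> hit
V -> hit
T -> hit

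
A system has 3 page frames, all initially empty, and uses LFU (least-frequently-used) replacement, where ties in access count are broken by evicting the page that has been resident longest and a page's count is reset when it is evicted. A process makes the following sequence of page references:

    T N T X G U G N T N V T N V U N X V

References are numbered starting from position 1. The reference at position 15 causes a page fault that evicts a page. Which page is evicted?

pos 1: T: fault, frames {T}
pos 2: N: fault, frames {T,N}
pos 3: T: hit
pos 4: X: fault, frames {T,N,X}
pos 5: G: fault, evict N, frames {T,X,G}
pos 6: U: fault, evict X, frames {T,G,U}
pos 7: G: hit
pos 8: N: fault, evict U, frames {T,G,N}
pos 9: T: hit
pos 10: N: hit
pos 11: V: fault, evict G, frames {T,N,V}
pos 12: T: hit
pos 13: N: hit
pos 14: V: hit
pos 15: U: fault, evict V, frames {T,N,U}
At position 15, page V is evicted.

V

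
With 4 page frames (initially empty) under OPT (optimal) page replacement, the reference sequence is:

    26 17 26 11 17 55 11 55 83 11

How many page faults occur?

26: fault, frames {26}
17: fault, frames {26,17}
26: hit
11: fault, frames {26,17,11}
17: hit
55: fault, frames {26,17,11,55}
11: hit
55: hit
83: fault, evict 55, frames {26,17,11,83}
11: hit
Page faults: 5.

5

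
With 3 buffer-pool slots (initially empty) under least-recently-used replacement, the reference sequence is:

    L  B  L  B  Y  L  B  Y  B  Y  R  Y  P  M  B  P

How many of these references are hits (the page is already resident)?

9

L -> fault, frames [L]
B -> fault, frames [L, B]
L -> hit
B -> hit
Y -> fault, frames [L, B, Y]
L -> hit
B -> hit
Y -> hit
B -> hit
Y -> hit
R -> fault, evict L, frames [B, Y, R]
Y -> hit
P -> fault, evict B, frames [R, Y, P]
M -> fault, evict R, frames [Y, P, M]
B -> fault, evict Y, frames [P, M, B]
P -> hit
Hits: 9.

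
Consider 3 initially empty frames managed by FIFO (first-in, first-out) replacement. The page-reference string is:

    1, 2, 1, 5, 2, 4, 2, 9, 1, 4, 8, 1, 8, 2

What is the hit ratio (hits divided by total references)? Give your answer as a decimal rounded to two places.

0.43

1 → miss, frames (1)
2 → miss, frames (1 2)
1 → hit
5 → miss, frames (1 2 5)
2 → hit
4 → miss, evict 1, frames (2 5 4)
2 → hit
9 → miss, evict 2, frames (5 4 9)
1 → miss, evict 5, frames (4 9 1)
4 → hit
8 → miss, evict 4, frames (9 1 8)
1 → hit
8 → hit
2 → miss, evict 9, frames (1 8 2)
Hits: 6 of 14 references → 6/14 = 0.4286.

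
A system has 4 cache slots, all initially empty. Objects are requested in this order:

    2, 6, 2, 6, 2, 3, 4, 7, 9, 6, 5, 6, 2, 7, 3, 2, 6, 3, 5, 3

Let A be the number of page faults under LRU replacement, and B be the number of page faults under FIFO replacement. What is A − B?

-1

Under LRU: F F . . . F F F F F F . F F F . . . F . → 12 faults.
Under FIFO: F F . . . F F F F F F . F F F . F . F . → 13 faults.
A − B = 12 − 13 = -1.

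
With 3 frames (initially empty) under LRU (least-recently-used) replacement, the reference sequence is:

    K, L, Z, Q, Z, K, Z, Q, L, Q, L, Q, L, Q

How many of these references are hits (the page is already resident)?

8

K: fault, frames [K]
L: fault, frames [K, L]
Z: fault, frames [K, L, Z]
Q: fault, evict K, frames [L, Z, Q]
Z: hit
K: fault, evict L, frames [Q, Z, K]
Z: hit
Q: hit
L: fault, evict K, frames [Z, Q, L]
Q: hit
L: hit
Q: hit
L: hit
Q: hit
Hits: 8.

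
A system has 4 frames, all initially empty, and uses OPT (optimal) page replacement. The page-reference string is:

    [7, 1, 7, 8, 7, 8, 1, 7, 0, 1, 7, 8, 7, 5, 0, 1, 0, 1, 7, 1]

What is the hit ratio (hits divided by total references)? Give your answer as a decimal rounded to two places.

7 -> miss, frames {7}
1 -> miss, frames {7,1}
7 -> hit
8 -> miss, frames {7,1,8}
7 -> hit
8 -> hit
1 -> hit
7 -> hit
0 -> miss, frames {7,1,8,0}
1 -> hit
7 -> hit
8 -> hit
7 -> hit
5 -> miss, evict 8, frames {7,1,0,5}
0 -> hit
1 -> hit
0 -> hit
1 -> hit
7 -> hit
1 -> hit
Hits: 15 of 20 references → 15/20 = 0.7500.

0.75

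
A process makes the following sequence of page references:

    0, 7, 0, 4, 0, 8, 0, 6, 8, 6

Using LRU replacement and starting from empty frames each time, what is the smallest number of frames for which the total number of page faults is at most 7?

2

f=1: 10 faults
f=2: 6 faults
f=3: 5 faults
f=4: 5 faults
f=5: 5 faults
Smallest f with faults ≤ 7 is 2.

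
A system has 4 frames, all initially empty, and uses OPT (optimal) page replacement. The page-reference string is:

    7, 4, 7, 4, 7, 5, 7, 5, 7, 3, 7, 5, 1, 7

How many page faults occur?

5

7 → fault, frames (7)
4 → fault, frames (7 4)
7 → hit
4 → hit
7 → hit
5 → fault, frames (7 4 5)
7 → hit
5 → hit
7 → hit
3 → fault, frames (7 4 5 3)
7 → hit
5 → hit
1 → fault, evict 3, frames (7 4 5 1)
7 → hit
Page faults: 5.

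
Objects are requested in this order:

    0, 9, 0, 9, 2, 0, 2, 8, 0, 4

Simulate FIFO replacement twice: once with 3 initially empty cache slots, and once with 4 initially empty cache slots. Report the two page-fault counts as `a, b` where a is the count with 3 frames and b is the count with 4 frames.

3 frames: F F . . F . . F F F → 6 faults.
4 frames: F F . . F . . F . F → 5 faults.
5 < 6: adding a frame reduced faults, as is typical.

6, 5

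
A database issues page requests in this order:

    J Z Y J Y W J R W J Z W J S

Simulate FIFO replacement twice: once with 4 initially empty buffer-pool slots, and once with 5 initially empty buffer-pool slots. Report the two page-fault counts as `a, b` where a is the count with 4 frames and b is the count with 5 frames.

4 frames: F F F . . F . F . F F . . F → 8 faults.
5 frames: F F F . . F . F . . . . . F → 6 faults.
6 < 8: adding a frame reduced faults, as is typical.

8, 6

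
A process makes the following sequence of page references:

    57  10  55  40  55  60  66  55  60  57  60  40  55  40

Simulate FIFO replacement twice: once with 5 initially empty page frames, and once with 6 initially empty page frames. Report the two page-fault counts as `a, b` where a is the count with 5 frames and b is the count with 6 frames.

7, 6

5 frames: F F F F . F F . . F . . . . → 7 faults.
6 frames: F F F F . F F . . . . . . . → 6 faults.
6 < 7: adding a frame reduced faults, as is typical.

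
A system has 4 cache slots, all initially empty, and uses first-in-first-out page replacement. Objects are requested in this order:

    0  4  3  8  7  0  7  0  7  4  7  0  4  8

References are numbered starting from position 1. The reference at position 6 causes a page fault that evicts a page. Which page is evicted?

4

pos 1: 0 → fault, frames (0)
pos 2: 4 → fault, frames (0 4)
pos 3: 3 → fault, frames (0 4 3)
pos 4: 8 → fault, frames (0 4 3 8)
pos 5: 7 → fault, evict 0, frames (4 3 8 7)
pos 6: 0 → fault, evict 4, frames (3 8 7 0)
At position 6, page 4 is evicted.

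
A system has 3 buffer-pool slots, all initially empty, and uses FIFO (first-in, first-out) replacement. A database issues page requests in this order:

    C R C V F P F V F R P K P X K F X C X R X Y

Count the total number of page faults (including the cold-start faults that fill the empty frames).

C → miss, frames {C}
R → miss, frames {C,R}
C → hit
V → miss, frames {C,R,V}
F → miss, evict C, frames {R,V,F}
P → miss, evict R, frames {V,F,P}
F → hit
V → hit
F → hit
R → miss, evict V, frames {F,P,R}
P → hit
K → miss, evict F, frames {P,R,K}
P → hit
X → miss, evict P, frames {R,K,X}
K → hit
F → miss, evict R, frames {K,X,F}
X → hit
C → miss, evict K, frames {X,F,C}
X → hit
R → miss, evict X, frames {F,C,R}
X → miss, evict F, frames {C,R,X}
Y → miss, evict C, frames {R,X,Y}
Page faults: 13.

13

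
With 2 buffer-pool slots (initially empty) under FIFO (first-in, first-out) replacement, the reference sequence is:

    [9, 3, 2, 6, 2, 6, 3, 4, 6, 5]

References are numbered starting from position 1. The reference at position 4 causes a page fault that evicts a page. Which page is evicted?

pos 1: 9 → miss, frames {9}
pos 2: 3 → miss, frames {9,3}
pos 3: 2 → miss, evict 9, frames {3,2}
pos 4: 6 → miss, evict 3, frames {2,6}
At position 4, page 3 is evicted.

3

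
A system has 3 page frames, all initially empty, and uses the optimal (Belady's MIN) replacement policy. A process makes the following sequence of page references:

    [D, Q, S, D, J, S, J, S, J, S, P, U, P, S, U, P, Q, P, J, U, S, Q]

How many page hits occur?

D: fault, frames {D}
Q: fault, frames {D,Q}
S: fault, frames {D,Q,S}
D: hit
J: fault, evict D, frames {Q,S,J}
S: hit
J: hit
S: hit
J: hit
S: hit
P: fault, evict J, frames {Q,S,P}
U: fault, evict Q, frames {S,P,U}
P: hit
S: hit
U: hit
P: hit
Q: fault, evict S, frames {P,U,Q}
P: hit
J: fault, evict P, frames {U,Q,J}
U: hit
S: fault, evict J, frames {U,Q,S}
Q: hit
Hits: 13.

13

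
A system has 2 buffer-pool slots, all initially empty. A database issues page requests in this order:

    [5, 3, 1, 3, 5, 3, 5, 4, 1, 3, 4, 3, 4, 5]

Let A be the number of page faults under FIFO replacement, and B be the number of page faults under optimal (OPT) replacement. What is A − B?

2

Under FIFO: F F F . F F . F F F F . . F → 10 faults.
Under OPT: F F F . F . . F F . F . . F → 8 faults.
A − B = 10 − 8 = 2.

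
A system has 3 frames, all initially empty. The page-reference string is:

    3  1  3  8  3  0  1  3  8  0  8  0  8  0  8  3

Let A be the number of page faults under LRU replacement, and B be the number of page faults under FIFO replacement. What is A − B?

Under LRU: F F . F . F F . F F . . . . . . → 7 faults.
Under FIFO: F F . F . F . F . . . . . . . . → 5 faults.
A − B = 7 − 5 = 2.

2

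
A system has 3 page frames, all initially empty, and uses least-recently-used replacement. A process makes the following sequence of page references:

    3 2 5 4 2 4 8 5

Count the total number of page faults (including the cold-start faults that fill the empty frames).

3 -> fault, frames (3)
2 -> fault, frames (3 2)
5 -> fault, frames (3 2 5)
4 -> fault, evict 3, frames (2 5 4)
2 -> hit
4 -> hit
8 -> fault, evict 5, frames (2 4 8)
5 -> fault, evict 2, frames (4 8 5)
Page faults: 6.

6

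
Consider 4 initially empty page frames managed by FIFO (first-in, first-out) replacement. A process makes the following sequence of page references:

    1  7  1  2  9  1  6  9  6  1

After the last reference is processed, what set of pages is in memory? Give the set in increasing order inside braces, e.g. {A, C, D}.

1: fault, frames (1)
7: fault, frames (1 7)
1: hit
2: fault, frames (1 7 2)
9: fault, frames (1 7 2 9)
1: hit
6: fault, evict 1, frames (7 2 9 6)
9: hit
6: hit
1: fault, evict 7, frames (2 9 6 1)

{1, 2, 6, 9}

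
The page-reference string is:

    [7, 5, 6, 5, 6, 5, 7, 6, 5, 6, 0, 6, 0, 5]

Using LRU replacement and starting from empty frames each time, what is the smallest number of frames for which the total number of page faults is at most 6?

3

f=1: 14 faults
f=2: 8 faults
f=3: 4 faults
f=4: 4 faults
Smallest f with faults ≤ 6 is 3.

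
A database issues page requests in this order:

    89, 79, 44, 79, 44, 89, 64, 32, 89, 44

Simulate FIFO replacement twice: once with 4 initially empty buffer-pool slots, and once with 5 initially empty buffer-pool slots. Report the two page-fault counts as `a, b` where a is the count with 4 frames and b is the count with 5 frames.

4 frames: F F F . . . F F F . → 6 faults.
5 frames: F F F . . . F F . . → 5 faults.
5 < 6: adding a frame reduced faults, as is typical.

6, 5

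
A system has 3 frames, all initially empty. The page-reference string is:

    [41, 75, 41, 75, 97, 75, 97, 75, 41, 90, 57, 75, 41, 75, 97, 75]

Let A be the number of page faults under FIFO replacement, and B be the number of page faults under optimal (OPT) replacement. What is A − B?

Under FIFO: F F . . F . . . . F F F F . F . → 8 faults.
Under OPT: F F . . F . . . . F F . . . F . → 6 faults.
A − B = 8 − 6 = 2.

2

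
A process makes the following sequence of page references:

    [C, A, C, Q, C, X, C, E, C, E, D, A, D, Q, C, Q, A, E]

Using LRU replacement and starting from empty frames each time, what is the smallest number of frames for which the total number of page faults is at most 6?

6

f=1: 18 faults
f=2: 11 faults
f=3: 11 faults
f=4: 10 faults
f=5: 8 faults
f=6: 6 faults
Smallest f with faults ≤ 6 is 6.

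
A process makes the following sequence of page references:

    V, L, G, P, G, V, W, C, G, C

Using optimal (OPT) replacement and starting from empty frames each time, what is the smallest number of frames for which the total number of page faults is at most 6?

3

f=1: 10 faults
f=2: 7 faults
f=3: 6 faults
f=4: 6 faults
f=5: 6 faults
f=6: 6 faults
Smallest f with faults ≤ 6 is 3.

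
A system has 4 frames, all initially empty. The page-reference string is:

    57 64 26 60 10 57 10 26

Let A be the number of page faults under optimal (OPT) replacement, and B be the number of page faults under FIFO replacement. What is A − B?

-1

Under OPT: F F F F F . . . → 5 faults.
Under FIFO: F F F F F F . . → 6 faults.
A − B = 5 − 6 = -1.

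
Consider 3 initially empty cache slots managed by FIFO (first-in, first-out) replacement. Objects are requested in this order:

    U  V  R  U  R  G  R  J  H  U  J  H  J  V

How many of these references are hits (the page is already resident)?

6

U: miss, frames [U]
V: miss, frames [U, V]
R: miss, frames [U, V, R]
U: hit
R: hit
G: miss, evict U, frames [V, R, G]
R: hit
J: miss, evict V, frames [R, G, J]
H: miss, evict R, frames [G, J, H]
U: miss, evict G, frames [J, H, U]
J: hit
H: hit
J: hit
V: miss, evict J, frames [H, U, V]
Hits: 6.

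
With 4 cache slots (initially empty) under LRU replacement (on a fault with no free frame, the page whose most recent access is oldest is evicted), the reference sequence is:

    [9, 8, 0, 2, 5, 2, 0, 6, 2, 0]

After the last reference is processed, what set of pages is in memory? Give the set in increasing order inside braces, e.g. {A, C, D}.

9 -> fault, frames [9]
8 -> fault, frames [9, 8]
0 -> fault, frames [9, 8, 0]
2 -> fault, frames [9, 8, 0, 2]
5 -> fault, evict 9, frames [8, 0, 2, 5]
2 -> hit
0 -> hit
6 -> fault, evict 8, frames [5, 2, 0, 6]
2 -> hit
0 -> hit

{0, 2, 5, 6}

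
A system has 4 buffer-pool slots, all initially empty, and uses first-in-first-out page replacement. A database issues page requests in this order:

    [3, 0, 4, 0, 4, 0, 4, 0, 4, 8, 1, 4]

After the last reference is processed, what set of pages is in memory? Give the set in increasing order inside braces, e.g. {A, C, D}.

3: fault, frames (3)
0: fault, frames (3 0)
4: fault, frames (3 0 4)
0: hit
4: hit
0: hit
4: hit
0: hit
4: hit
8: fault, frames (3 0 4 8)
1: fault, evict 3, frames (0 4 8 1)
4: hit

{0, 1, 4, 8}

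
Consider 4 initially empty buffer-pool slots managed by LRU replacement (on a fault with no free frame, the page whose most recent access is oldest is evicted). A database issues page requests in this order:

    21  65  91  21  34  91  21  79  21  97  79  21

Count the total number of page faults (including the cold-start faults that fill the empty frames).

21 → fault, frames (21)
65 → fault, frames (21 65)
91 → fault, frames (21 65 91)
21 → hit
34 → fault, frames (65 91 21 34)
91 → hit
21 → hit
79 → fault, evict 65, frames (34 91 21 79)
21 → hit
97 → fault, evict 34, frames (91 79 21 97)
79 → hit
21 → hit
Page faults: 6.

6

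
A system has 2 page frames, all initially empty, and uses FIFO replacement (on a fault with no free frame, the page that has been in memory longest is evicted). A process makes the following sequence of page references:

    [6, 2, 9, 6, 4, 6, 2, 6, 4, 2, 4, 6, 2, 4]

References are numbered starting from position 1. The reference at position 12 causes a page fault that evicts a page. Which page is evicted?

pos 1: 6 -> fault, frames (6)
pos 2: 2 -> fault, frames (6 2)
pos 3: 9 -> fault, evict 6, frames (2 9)
pos 4: 6 -> fault, evict 2, frames (9 6)
pos 5: 4 -> fault, evict 9, frames (6 4)
pos 6: 6 -> hit
pos 7: 2 -> fault, evict 6, frames (4 2)
pos 8: 6 -> fault, evict 4, frames (2 6)
pos 9: 4 -> fault, evict 2, frames (6 4)
pos 10: 2 -> fault, evict 6, frames (4 2)
pos 11: 4 -> hit
pos 12: 6 -> fault, evict 4, frames (2 6)
At position 12, page 4 is evicted.

4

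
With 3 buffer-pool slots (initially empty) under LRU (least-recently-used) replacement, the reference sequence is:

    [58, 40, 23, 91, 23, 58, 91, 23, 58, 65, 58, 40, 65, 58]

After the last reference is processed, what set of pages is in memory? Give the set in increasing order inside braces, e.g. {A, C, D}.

58 -> fault, frames {58}
40 -> fault, frames {58,40}
23 -> fault, frames {58,40,23}
91 -> fault, evict 58, frames {40,23,91}
23 -> hit
58 -> fault, evict 40, frames {91,23,58}
91 -> hit
23 -> hit
58 -> hit
65 -> fault, evict 91, frames {23,58,65}
58 -> hit
40 -> fault, evict 23, frames {65,58,40}
65 -> hit
58 -> hit

{40, 58, 65}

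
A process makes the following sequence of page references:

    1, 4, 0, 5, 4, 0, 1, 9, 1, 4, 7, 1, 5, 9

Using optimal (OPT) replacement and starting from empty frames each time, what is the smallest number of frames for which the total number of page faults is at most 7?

f=1: 14 faults
f=2: 11 faults
f=3: 8 faults
f=4: 6 faults
f=5: 6 faults
f=6: 6 faults
Smallest f with faults ≤ 7 is 4.

4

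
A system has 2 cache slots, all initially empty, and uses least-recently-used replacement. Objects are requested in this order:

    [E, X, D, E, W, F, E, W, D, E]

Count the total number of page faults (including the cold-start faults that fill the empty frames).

E -> miss, frames (E)
X -> miss, frames (E X)
D -> miss, evict E, frames (X D)
E -> miss, evict X, frames (D E)
W -> miss, evict D, frames (E W)
F -> miss, evict E, frames (W F)
E -> miss, evict W, frames (F E)
W -> miss, evict F, frames (E W)
D -> miss, evict E, frames (W D)
E -> miss, evict W, frames (D E)
Page faults: 10.

10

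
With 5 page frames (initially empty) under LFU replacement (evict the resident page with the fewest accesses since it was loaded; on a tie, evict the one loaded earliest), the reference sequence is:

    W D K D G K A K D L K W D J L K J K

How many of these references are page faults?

W: fault, frames {W}
D: fault, frames {W,D}
K: fault, frames {W,D,K}
D: hit
G: fault, frames {W,D,K,G}
K: hit
A: fault, frames {W,D,K,G,A}
K: hit
D: hit
L: fault, evict W, frames {D,K,G,A,L}
K: hit
W: fault, evict G, frames {D,K,A,L,W}
D: hit
J: fault, evict A, frames {D,K,L,W,J}
L: hit
K: hit
J: hit
K: hit
Page faults: 8.

8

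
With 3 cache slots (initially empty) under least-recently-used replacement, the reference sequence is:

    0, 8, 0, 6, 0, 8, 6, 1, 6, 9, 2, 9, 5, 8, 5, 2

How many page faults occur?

9

0 -> miss, frames (0)
8 -> miss, frames (0 8)
0 -> hit
6 -> miss, frames (8 0 6)
0 -> hit
8 -> hit
6 -> hit
1 -> miss, evict 0, frames (8 6 1)
6 -> hit
9 -> miss, evict 8, frames (1 6 9)
2 -> miss, evict 1, frames (6 9 2)
9 -> hit
5 -> miss, evict 6, frames (2 9 5)
8 -> miss, evict 2, frames (9 5 8)
5 -> hit
2 -> miss, evict 9, frames (8 5 2)
Page faults: 9.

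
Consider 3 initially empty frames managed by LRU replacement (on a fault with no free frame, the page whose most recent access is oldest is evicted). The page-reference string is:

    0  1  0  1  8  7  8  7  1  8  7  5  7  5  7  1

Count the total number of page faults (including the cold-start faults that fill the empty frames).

6

0: fault, frames [0]
1: fault, frames [0, 1]
0: hit
1: hit
8: fault, frames [0, 1, 8]
7: fault, evict 0, frames [1, 8, 7]
8: hit
7: hit
1: hit
8: hit
7: hit
5: fault, evict 1, frames [8, 7, 5]
7: hit
5: hit
7: hit
1: fault, evict 8, frames [5, 7, 1]
Page faults: 6.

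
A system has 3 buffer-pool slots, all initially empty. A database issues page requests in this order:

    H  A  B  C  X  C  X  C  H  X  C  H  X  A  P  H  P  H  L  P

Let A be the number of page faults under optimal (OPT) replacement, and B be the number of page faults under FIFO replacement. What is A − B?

Under OPT: F F F F F . . . . . . . . F F . . . F . → 8 faults.
Under FIFO: F F F F F . . . F . . . . F F . . . F . → 9 faults.
A − B = 8 − 9 = -1.

-1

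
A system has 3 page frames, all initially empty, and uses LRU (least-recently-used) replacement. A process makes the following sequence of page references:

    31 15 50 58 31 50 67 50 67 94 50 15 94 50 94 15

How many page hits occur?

8

31: fault, frames [31]
15: fault, frames [31, 15]
50: fault, frames [31, 15, 50]
58: fault, evict 31, frames [15, 50, 58]
31: fault, evict 15, frames [50, 58, 31]
50: hit
67: fault, evict 58, frames [31, 50, 67]
50: hit
67: hit
94: fault, evict 31, frames [50, 67, 94]
50: hit
15: fault, evict 67, frames [94, 50, 15]
94: hit
50: hit
94: hit
15: hit
Hits: 8.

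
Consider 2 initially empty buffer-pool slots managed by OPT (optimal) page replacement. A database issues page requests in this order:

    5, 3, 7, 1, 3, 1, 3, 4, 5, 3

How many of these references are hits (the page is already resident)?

5: fault, frames {5}
3: fault, frames {5,3}
7: fault, evict 5, frames {3,7}
1: fault, evict 7, frames {3,1}
3: hit
1: hit
3: hit
4: fault, evict 1, frames {3,4}
5: fault, evict 4, frames {3,5}
3: hit
Hits: 4.

4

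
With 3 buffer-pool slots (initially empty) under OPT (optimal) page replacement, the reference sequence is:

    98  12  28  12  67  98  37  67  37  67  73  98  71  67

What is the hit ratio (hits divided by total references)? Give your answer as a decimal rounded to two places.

0.50

98 -> miss, frames [98]
12 -> miss, frames [98, 12]
28 -> miss, frames [98, 12, 28]
12 -> hit
67 -> miss, evict 28, frames [98, 12, 67]
98 -> hit
37 -> miss, evict 12, frames [98, 67, 37]
67 -> hit
37 -> hit
67 -> hit
73 -> miss, evict 37, frames [98, 67, 73]
98 -> hit
71 -> miss, evict 73, frames [98, 67, 71]
67 -> hit
Hits: 7 of 14 references → 7/14 = 0.5000.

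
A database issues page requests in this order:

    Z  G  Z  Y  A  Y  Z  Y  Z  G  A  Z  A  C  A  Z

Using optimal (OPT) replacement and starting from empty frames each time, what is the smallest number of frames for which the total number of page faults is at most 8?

3

f=1: 16 faults
f=2: 9 faults
f=3: 6 faults
f=4: 5 faults
f=5: 5 faults
Smallest f with faults ≤ 8 is 3.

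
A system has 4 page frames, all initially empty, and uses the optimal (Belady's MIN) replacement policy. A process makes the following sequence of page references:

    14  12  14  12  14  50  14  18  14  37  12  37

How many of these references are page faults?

14 -> miss, frames (14)
12 -> miss, frames (14 12)
14 -> hit
12 -> hit
14 -> hit
50 -> miss, frames (14 12 50)
14 -> hit
18 -> miss, frames (14 12 50 18)
14 -> hit
37 -> miss, evict 18, frames (14 12 50 37)
12 -> hit
37 -> hit
Page faults: 5.

5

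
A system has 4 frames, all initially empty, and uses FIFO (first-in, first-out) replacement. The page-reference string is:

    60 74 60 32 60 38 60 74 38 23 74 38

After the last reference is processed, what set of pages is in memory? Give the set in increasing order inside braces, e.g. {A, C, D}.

60 → fault, frames {60}
74 → fault, frames {60,74}
60 → hit
32 → fault, frames {60,74,32}
60 → hit
38 → fault, frames {60,74,32,38}
60 → hit
74 → hit
38 → hit
23 → fault, evict 60, frames {74,32,38,23}
74 → hit
38 → hit

{23, 32, 38, 74}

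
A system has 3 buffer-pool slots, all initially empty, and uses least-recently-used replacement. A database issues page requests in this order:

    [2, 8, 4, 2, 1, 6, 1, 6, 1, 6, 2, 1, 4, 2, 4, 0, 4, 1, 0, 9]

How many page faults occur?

9

2: miss, frames [2]
8: miss, frames [2, 8]
4: miss, frames [2, 8, 4]
2: hit
1: miss, evict 8, frames [4, 2, 1]
6: miss, evict 4, frames [2, 1, 6]
1: hit
6: hit
1: hit
6: hit
2: hit
1: hit
4: miss, evict 6, frames [2, 1, 4]
2: hit
4: hit
0: miss, evict 1, frames [2, 4, 0]
4: hit
1: miss, evict 2, frames [0, 4, 1]
0: hit
9: miss, evict 4, frames [1, 0, 9]
Page faults: 9.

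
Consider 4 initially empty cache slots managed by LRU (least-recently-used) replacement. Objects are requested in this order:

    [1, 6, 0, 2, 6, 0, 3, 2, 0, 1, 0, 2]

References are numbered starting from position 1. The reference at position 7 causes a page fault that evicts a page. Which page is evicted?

pos 1: 1: fault, frames [1]
pos 2: 6: fault, frames [1, 6]
pos 3: 0: fault, frames [1, 6, 0]
pos 4: 2: fault, frames [1, 6, 0, 2]
pos 5: 6: hit
pos 6: 0: hit
pos 7: 3: fault, evict 1, frames [2, 6, 0, 3]
At position 7, page 1 is evicted.

1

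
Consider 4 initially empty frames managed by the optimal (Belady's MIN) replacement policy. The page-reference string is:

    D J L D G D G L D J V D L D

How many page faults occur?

D -> miss, frames (D)
J -> miss, frames (D J)
L -> miss, frames (D J L)
D -> hit
G -> miss, frames (D J L G)
D -> hit
G -> hit
L -> hit
D -> hit
J -> hit
V -> miss, evict G, frames (D J L V)
D -> hit
L -> hit
D -> hit
Page faults: 5.

5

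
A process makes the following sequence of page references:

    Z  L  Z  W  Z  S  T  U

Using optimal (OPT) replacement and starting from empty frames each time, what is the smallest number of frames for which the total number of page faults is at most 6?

f=1: 8 faults
f=2: 6 faults
f=3: 6 faults
f=4: 6 faults
f=5: 6 faults
f=6: 6 faults
Smallest f with faults ≤ 6 is 2.

2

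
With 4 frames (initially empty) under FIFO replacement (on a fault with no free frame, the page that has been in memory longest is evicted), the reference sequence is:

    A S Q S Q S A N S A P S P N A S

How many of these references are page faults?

7

A → miss, frames {A}
S → miss, frames {A,S}
Q → miss, frames {A,S,Q}
S → hit
Q → hit
S → hit
A → hit
N → miss, frames {A,S,Q,N}
S → hit
A → hit
P → miss, evict A, frames {S,Q,N,P}
S → hit
P → hit
N → hit
A → miss, evict S, frames {Q,N,P,A}
S → miss, evict Q, frames {N,P,A,S}
Page faults: 7.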